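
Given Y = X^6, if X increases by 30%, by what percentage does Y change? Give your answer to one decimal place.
382.7%

For Y = X^6:
If X → X(1 + 0.3)
Then Y → Y · (1 + 0.3)^6
     ≈ Y · 4.8268

Percentage change = ((1 + 0.3)^6 − 1) × 100% ≈ 382.7%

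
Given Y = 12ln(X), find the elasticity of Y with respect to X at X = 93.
Elasticity = 1/ln(93) ≈ 0.2206

Elasticity = (dY/dX) · (X/Y)

dY/dX = 12/X
At X = 93: dY/dX = 4/31, Y = 12·ln(93)

Elasticity = (4/31) · (93 / (12·ln(93))) = 1/ln(93) ≈ 0.2206

Interpretation: for a small percentage change in X, the percentage change in Y is approximately 0.22 times as large.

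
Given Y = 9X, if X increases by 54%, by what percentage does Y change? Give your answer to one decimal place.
54.0%

For Y = 9X:
If X → X(1 + 0.54)
Then Y → Y · (1 + 0.54)^1
     = Y · 1.5400

Percentage change = ((1 + 0.54)^1 − 1) × 100% = 54.0%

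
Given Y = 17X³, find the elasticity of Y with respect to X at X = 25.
Elasticity = 3

Elasticity = (dY/dX) · (X/Y)

dY/dX = 51·X²
At X = 25: dY/dX = 31875, Y = 265625

Elasticity = 31875 · (25 / 265625) = 3

Interpretation: for a small percentage change in X, the percentage change in Y is approximately 3.00 times as large.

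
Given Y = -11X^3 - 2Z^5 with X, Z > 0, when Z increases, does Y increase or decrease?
Y decreases

Taking the partial derivative:
∂Y/∂Z = -10Z^4

∂Y/∂Z = -10Z^4 < 0 (assuming positive values)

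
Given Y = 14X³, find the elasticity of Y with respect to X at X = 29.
Elasticity = 3

Elasticity = (dY/dX) · (X/Y)

dY/dX = 42·X²
At X = 29: dY/dX = 35322, Y = 341446

Elasticity = 35322 · (29 / 341446) = 3

Interpretation: for a small percentage change in X, the percentage change in Y is approximately 3.00 times as large.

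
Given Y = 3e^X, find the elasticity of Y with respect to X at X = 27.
Elasticity = 27

Elasticity = (dY/dX) · (X/Y)

dY/dX = 3·e^X
At X = 27: dY/dX = 3·e^27, Y = 3·e^27

Elasticity = (3·e^27) · (27 / (3·e^27)) = 27

Interpretation: for a small percentage change in X, the percentage change in Y is approximately 27.00 times as large.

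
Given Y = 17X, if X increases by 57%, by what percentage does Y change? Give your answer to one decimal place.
57.0%

For Y = 17X:
If X → X(1 + 0.57)
Then Y → Y · (1 + 0.57)^1
     = Y · 1.5700

Percentage change = ((1 + 0.57)^1 − 1) × 100% = 57.0%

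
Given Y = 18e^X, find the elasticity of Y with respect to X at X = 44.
Elasticity = 44

Elasticity = (dY/dX) · (X/Y)

dY/dX = 18·e^X
At X = 44: dY/dX = 18·e^44, Y = 18·e^44

Elasticity = (18·e^44) · (44 / (18·e^44)) = 44

Interpretation: for a small percentage change in X, the percentage change in Y is approximately 44.00 times as large.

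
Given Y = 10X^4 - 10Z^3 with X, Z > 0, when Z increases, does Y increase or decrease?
Y decreases

Taking the partial derivative:
∂Y/∂Z = -30Z^2

∂Y/∂Z = -30Z^2 < 0 (assuming positive values)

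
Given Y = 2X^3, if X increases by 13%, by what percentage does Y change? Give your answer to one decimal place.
44.3%

For Y = 2X^3:
If X → X(1 + 0.13)
Then Y → Y · (1 + 0.13)^3
     ≈ Y · 1.4429

Percentage change = ((1 + 0.13)^3 − 1) × 100% ≈ 44.3%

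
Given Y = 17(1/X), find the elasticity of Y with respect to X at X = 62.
Elasticity = -1

Elasticity = (dY/dX) · (X/Y)

dY/dX = -17/X²
At X = 62: dY/dX = -17/3844, Y = 17/62

Elasticity = (-17/3844) · (62 / (17/62)) = -1

Interpretation: for a small percentage change in X, the percentage change in Y is approximately -1.00 times as large.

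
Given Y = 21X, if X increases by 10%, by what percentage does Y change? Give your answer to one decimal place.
10.0%

For Y = 21X:
If X → X(1 + 0.1)
Then Y → Y · (1 + 0.1)^1
     = Y · 1.1000

Percentage change = ((1 + 0.1)^1 − 1) × 100% = 10.0%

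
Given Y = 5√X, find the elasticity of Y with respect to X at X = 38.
Elasticity = 1/2

Elasticity = (dY/dX) · (X/Y)

dY/dX = 5/(2·√X)
At X = 38: dY/dX = 5·√38/76, Y = 5·√38

Elasticity = (5·√38/76) · (38 / (5·√38)) = 1/2

Interpretation: for a small percentage change in X, the percentage change in Y is approximately 0.50 times as large.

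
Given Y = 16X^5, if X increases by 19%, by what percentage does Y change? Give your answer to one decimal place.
138.6%

For Y = 16X^5:
If X → X(1 + 0.19)
Then Y → Y · (1 + 0.19)^5
     ≈ Y · 2.3864

Percentage change = ((1 + 0.19)^5 − 1) × 100% ≈ 138.6%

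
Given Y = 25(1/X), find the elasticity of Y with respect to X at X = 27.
Elasticity = -1

Elasticity = (dY/dX) · (X/Y)

dY/dX = -25/X²
At X = 27: dY/dX = -25/729, Y = 25/27

Elasticity = (-25/729) · (27 / (25/27)) = -1

Interpretation: for a small percentage change in X, the percentage change in Y is approximately -1.00 times as large.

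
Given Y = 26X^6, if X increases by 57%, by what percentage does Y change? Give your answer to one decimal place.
1397.6%

For Y = 26X^6:
If X → X(1 + 0.57)
Then Y → Y · (1 + 0.57)^6
     ≈ Y · 14.9761

Percentage change = ((1 + 0.57)^6 − 1) × 100% ≈ 1397.6%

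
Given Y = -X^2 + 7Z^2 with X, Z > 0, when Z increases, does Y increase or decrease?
Y increases

Taking the partial derivative:
∂Y/∂Z = 14Z

∂Y/∂Z = 14Z > 0 (assuming positive values)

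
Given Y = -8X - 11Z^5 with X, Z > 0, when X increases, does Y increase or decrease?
Y decreases

Taking the partial derivative:
∂Y/∂X = -8

∂Y/∂X = -8 < 0 (assuming positive values)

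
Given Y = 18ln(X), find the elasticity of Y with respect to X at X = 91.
Elasticity = 1/ln(91) ≈ 0.2217

Elasticity = (dY/dX) · (X/Y)

dY/dX = 18/X
At X = 91: dY/dX = 18/91, Y = 18·ln(91)

Elasticity = (18/91) · (91 / (18·ln(91))) = 1/ln(91) ≈ 0.2217

Interpretation: for a small percentage change in X, the percentage change in Y is approximately 0.22 times as large.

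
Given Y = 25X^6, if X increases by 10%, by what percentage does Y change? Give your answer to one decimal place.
77.2%

For Y = 25X^6:
If X → X(1 + 0.1)
Then Y → Y · (1 + 0.1)^6
     ≈ Y · 1.7716

Percentage change = ((1 + 0.1)^6 − 1) × 100% ≈ 77.2%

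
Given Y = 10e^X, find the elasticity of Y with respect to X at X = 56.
Elasticity = 56

Elasticity = (dY/dX) · (X/Y)

dY/dX = 10·e^X
At X = 56: dY/dX = 10·e^56, Y = 10·e^56

Elasticity = (10·e^56) · (56 / (10·e^56)) = 56

Interpretation: for a small percentage change in X, the percentage change in Y is approximately 56.00 times as large.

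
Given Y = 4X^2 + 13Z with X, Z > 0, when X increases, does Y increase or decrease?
Y increases

Taking the partial derivative:
∂Y/∂X = 8X

∂Y/∂X = 8X > 0 (assuming positive values)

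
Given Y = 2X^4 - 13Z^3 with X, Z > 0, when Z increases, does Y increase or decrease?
Y decreases

Taking the partial derivative:
∂Y/∂Z = -39Z^2

∂Y/∂Z = -39Z^2 < 0 (assuming positive values)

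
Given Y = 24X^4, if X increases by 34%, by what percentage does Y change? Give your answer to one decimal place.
222.4%

For Y = 24X^4:
If X → X(1 + 0.34)
Then Y → Y · (1 + 0.34)^4
     ≈ Y · 3.2242

Percentage change = ((1 + 0.34)^4 − 1) × 100% ≈ 222.4%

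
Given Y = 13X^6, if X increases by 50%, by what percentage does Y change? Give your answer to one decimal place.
1039.1%

For Y = 13X^6:
If X → X(1 + 0.5)
Then Y → Y · (1 + 0.5)^6
     ≈ Y · 11.3906

Percentage change = ((1 + 0.5)^6 − 1) × 100% ≈ 1039.1%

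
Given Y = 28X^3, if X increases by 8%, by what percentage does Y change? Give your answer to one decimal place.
26.0%

For Y = 28X^3:
If X → X(1 + 0.08)
Then Y → Y · (1 + 0.08)^3
     ≈ Y · 1.2597

Percentage change = ((1 + 0.08)^3 − 1) × 100% ≈ 26.0%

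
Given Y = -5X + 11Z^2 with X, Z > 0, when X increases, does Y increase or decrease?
Y decreases

Taking the partial derivative:
∂Y/∂X = -5

∂Y/∂X = -5 < 0 (assuming positive values)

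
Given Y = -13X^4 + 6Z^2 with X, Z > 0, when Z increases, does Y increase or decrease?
Y increases

Taking the partial derivative:
∂Y/∂Z = 12Z

∂Y/∂Z = 12Z > 0 (assuming positive values)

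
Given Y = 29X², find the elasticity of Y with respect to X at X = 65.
Elasticity = 2

Elasticity = (dY/dX) · (X/Y)

dY/dX = 58·X
At X = 65: dY/dX = 3770, Y = 122525

Elasticity = 3770 · (65 / 122525) = 2

Interpretation: for a small percentage change in X, the percentage change in Y is approximately 2.00 times as large.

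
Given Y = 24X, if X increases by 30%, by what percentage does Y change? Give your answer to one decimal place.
30.0%

For Y = 24X:
If X → X(1 + 0.3)
Then Y → Y · (1 + 0.3)^1
     = Y · 1.3000

Percentage change = ((1 + 0.3)^1 − 1) × 100% = 30.0%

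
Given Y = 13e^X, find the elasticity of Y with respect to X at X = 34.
Elasticity = 34

Elasticity = (dY/dX) · (X/Y)

dY/dX = 13·e^X
At X = 34: dY/dX = 13·e^34, Y = 13·e^34

Elasticity = (13·e^34) · (34 / (13·e^34)) = 34

Interpretation: for a small percentage change in X, the percentage change in Y is approximately 34.00 times as large.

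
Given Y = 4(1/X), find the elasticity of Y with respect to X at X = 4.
Elasticity = -1

Elasticity = (dY/dX) · (X/Y)

dY/dX = -4/X²
At X = 4: dY/dX = -1/4, Y = 1

Elasticity = (-1/4) · (4 / 1) = -1

Interpretation: for a small percentage change in X, the percentage change in Y is approximately -1.00 times as large.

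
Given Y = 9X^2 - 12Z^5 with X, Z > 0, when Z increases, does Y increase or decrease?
Y decreases

Taking the partial derivative:
∂Y/∂Z = -60Z^4

∂Y/∂Z = -60Z^4 < 0 (assuming positive values)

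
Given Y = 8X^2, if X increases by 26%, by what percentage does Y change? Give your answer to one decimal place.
58.8%

For Y = 8X^2:
If X → X(1 + 0.26)
Then Y → Y · (1 + 0.26)^2
     = Y · 1.5876

Percentage change = ((1 + 0.26)^2 − 1) × 100% ≈ 58.8%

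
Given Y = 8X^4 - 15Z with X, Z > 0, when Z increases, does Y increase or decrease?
Y decreases

Taking the partial derivative:
∂Y/∂Z = -15

∂Y/∂Z = -15 < 0 (assuming positive values)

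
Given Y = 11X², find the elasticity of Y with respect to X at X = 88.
Elasticity = 2

Elasticity = (dY/dX) · (X/Y)

dY/dX = 22·X
At X = 88: dY/dX = 1936, Y = 85184

Elasticity = 1936 · (88 / 85184) = 2

Interpretation: for a small percentage change in X, the percentage change in Y is approximately 2.00 times as large.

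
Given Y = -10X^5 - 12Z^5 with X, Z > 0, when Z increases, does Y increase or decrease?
Y decreases

Taking the partial derivative:
∂Y/∂Z = -60Z^4

∂Y/∂Z = -60Z^4 < 0 (assuming positive values)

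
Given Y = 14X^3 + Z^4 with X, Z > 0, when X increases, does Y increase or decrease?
Y increases

Taking the partial derivative:
∂Y/∂X = 42X^2

∂Y/∂X = 42X^2 > 0 (assuming positive values)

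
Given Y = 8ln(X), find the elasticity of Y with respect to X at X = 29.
Elasticity = 1/ln(29) ≈ 0.2970

Elasticity = (dY/dX) · (X/Y)

dY/dX = 8/X
At X = 29: dY/dX = 8/29, Y = 8·ln(29)

Elasticity = (8/29) · (29 / (8·ln(29))) = 1/ln(29) ≈ 0.2970

Interpretation: for a small percentage change in X, the percentage change in Y is approximately 0.30 times as large.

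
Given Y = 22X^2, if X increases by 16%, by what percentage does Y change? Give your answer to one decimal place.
34.6%

For Y = 22X^2:
If X → X(1 + 0.16)
Then Y → Y · (1 + 0.16)^2
     = Y · 1.3456

Percentage change = ((1 + 0.16)^2 − 1) × 100% ≈ 34.6%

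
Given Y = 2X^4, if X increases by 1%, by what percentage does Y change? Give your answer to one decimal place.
4.1%

For Y = 2X^4:
If X → X(1 + 0.01)
Then Y → Y · (1 + 0.01)^4
     ≈ Y · 1.0406

Percentage change = ((1 + 0.01)^4 − 1) × 100% ≈ 4.1%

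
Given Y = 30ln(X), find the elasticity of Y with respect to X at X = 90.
Elasticity = 1/ln(90) ≈ 0.2222

Elasticity = (dY/dX) · (X/Y)

dY/dX = 30/X
At X = 90: dY/dX = 1/3, Y = 30·ln(90)

Elasticity = (1/3) · (90 / (30·ln(90))) = 1/ln(90) ≈ 0.2222

Interpretation: for a small percentage change in X, the percentage change in Y is approximately 0.22 times as large.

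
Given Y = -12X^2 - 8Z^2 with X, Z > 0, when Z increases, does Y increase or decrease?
Y decreases

Taking the partial derivative:
∂Y/∂Z = -16Z

∂Y/∂Z = -16Z < 0 (assuming positive values)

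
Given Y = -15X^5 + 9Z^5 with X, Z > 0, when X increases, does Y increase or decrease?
Y decreases

Taking the partial derivative:
∂Y/∂X = -75X^4

∂Y/∂X = -75X^4 < 0 (assuming positive values)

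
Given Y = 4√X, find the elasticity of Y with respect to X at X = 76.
Elasticity = 1/2

Elasticity = (dY/dX) · (X/Y)

dY/dX = 2/√X
At X = 76: dY/dX = √19/19, Y = 8·√19

Elasticity = (√19/19) · (76 / (8·√19)) = 1/2

Interpretation: for a small percentage change in X, the percentage change in Y is approximately 0.50 times as large.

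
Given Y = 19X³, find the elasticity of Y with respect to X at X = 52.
Elasticity = 3

Elasticity = (dY/dX) · (X/Y)

dY/dX = 57·X²
At X = 52: dY/dX = 154128, Y = 2671552

Elasticity = 154128 · (52 / 2671552) = 3

Interpretation: for a small percentage change in X, the percentage change in Y is approximately 3.00 times as large.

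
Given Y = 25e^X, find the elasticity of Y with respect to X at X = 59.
Elasticity = 59

Elasticity = (dY/dX) · (X/Y)

dY/dX = 25·e^X
At X = 59: dY/dX = 25·e^59, Y = 25·e^59

Elasticity = (25·e^59) · (59 / (25·e^59)) = 59

Interpretation: for a small percentage change in X, the percentage change in Y is approximately 59.00 times as large.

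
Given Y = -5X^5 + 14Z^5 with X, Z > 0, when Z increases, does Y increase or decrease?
Y increases

Taking the partial derivative:
∂Y/∂Z = 70Z^4

∂Y/∂Z = 70Z^4 > 0 (assuming positive values)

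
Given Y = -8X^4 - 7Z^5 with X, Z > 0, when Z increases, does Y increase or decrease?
Y decreases

Taking the partial derivative:
∂Y/∂Z = -35Z^4

∂Y/∂Z = -35Z^4 < 0 (assuming positive values)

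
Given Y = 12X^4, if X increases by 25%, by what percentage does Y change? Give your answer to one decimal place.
144.1%

For Y = 12X^4:
If X → X(1 + 0.25)
Then Y → Y · (1 + 0.25)^4
     ≈ Y · 2.4414

Percentage change = ((1 + 0.25)^4 − 1) × 100% ≈ 144.1%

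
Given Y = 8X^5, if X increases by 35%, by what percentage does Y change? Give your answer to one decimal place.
348.4%

For Y = 8X^5:
If X → X(1 + 0.35)
Then Y → Y · (1 + 0.35)^5
     ≈ Y · 4.4840

Percentage change = ((1 + 0.35)^5 − 1) × 100% ≈ 348.4%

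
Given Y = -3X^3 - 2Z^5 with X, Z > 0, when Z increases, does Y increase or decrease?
Y decreases

Taking the partial derivative:
∂Y/∂Z = -10Z^4

∂Y/∂Z = -10Z^4 < 0 (assuming positive values)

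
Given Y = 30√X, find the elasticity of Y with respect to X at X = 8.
Elasticity = 1/2

Elasticity = (dY/dX) · (X/Y)

dY/dX = 15/√X
At X = 8: dY/dX = 15·√2/4, Y = 60·√2

Elasticity = (15·√2/4) · (8 / (60·√2)) = 1/2

Interpretation: for a small percentage change in X, the percentage change in Y is approximately 0.50 times as large.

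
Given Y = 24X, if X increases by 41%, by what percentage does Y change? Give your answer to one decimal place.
41.0%

For Y = 24X:
If X → X(1 + 0.41)
Then Y → Y · (1 + 0.41)^1
     = Y · 1.4100

Percentage change = ((1 + 0.41)^1 − 1) × 100% = 41.0%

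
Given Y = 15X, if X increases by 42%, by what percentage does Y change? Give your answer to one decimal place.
42.0%

For Y = 15X:
If X → X(1 + 0.42)
Then Y → Y · (1 + 0.42)^1
     = Y · 1.4200

Percentage change = ((1 + 0.42)^1 − 1) × 100% = 42.0%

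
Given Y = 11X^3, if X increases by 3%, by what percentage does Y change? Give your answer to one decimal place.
9.3%

For Y = 11X^3:
If X → X(1 + 0.03)
Then Y → Y · (1 + 0.03)^3
     ≈ Y · 1.0927

Percentage change = ((1 + 0.03)^3 − 1) × 100% ≈ 9.3%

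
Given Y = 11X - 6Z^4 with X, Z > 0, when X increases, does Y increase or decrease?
Y increases

Taking the partial derivative:
∂Y/∂X = 11

∂Y/∂X = 11 > 0 (assuming positive values)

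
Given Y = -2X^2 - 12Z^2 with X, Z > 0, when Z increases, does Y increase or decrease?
Y decreases

Taking the partial derivative:
∂Y/∂Z = -24Z

∂Y/∂Z = -24Z < 0 (assuming positive values)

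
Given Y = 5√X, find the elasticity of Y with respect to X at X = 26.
Elasticity = 1/2

Elasticity = (dY/dX) · (X/Y)

dY/dX = 5/(2·√X)
At X = 26: dY/dX = 5·√26/52, Y = 5·√26

Elasticity = (5·√26/52) · (26 / (5·√26)) = 1/2

Interpretation: for a small percentage change in X, the percentage change in Y is approximately 0.50 times as large.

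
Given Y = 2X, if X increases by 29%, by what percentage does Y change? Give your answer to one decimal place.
29.0%

For Y = 2X:
If X → X(1 + 0.29)
Then Y → Y · (1 + 0.29)^1
     = Y · 1.2900

Percentage change = ((1 + 0.29)^1 − 1) × 100% = 29.0%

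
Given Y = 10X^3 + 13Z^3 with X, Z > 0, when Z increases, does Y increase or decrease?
Y increases

Taking the partial derivative:
∂Y/∂Z = 39Z^2

∂Y/∂Z = 39Z^2 > 0 (assuming positive values)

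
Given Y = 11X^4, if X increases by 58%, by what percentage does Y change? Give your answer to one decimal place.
523.2%

For Y = 11X^4:
If X → X(1 + 0.58)
Then Y → Y · (1 + 0.58)^4
     ≈ Y · 6.2320

Percentage change = ((1 + 0.58)^4 − 1) × 100% ≈ 523.2%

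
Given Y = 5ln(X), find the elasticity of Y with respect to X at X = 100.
Elasticity = 1/ln(100) ≈ 0.2171

Elasticity = (dY/dX) · (X/Y)

dY/dX = 5/X
At X = 100: dY/dX = 1/20, Y = 5·ln(100)

Elasticity = (1/20) · (100 / (5·ln(100))) = 1/ln(100) ≈ 0.2171

Interpretation: for a small percentage change in X, the percentage change in Y is approximately 0.22 times as large.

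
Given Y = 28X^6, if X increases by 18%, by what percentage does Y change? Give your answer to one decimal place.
170.0%

For Y = 28X^6:
If X → X(1 + 0.18)
Then Y → Y · (1 + 0.18)^6
     ≈ Y · 2.6996

Percentage change = ((1 + 0.18)^6 − 1) × 100% ≈ 170.0%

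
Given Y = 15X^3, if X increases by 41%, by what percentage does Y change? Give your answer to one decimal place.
180.3%

For Y = 15X^3:
If X → X(1 + 0.41)
Then Y → Y · (1 + 0.41)^3
     ≈ Y · 2.8032

Percentage change = ((1 + 0.41)^3 − 1) × 100% ≈ 180.3%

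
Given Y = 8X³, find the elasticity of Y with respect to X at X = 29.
Elasticity = 3

Elasticity = (dY/dX) · (X/Y)

dY/dX = 24·X²
At X = 29: dY/dX = 20184, Y = 195112

Elasticity = 20184 · (29 / 195112) = 3

Interpretation: for a small percentage change in X, the percentage change in Y is approximately 3.00 times as large.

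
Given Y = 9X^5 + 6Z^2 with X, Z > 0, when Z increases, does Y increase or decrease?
Y increases

Taking the partial derivative:
∂Y/∂Z = 12Z

∂Y/∂Z = 12Z > 0 (assuming positive values)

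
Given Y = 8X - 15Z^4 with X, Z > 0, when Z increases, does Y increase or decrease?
Y decreases

Taking the partial derivative:
∂Y/∂Z = -60Z^3

∂Y/∂Z = -60Z^3 < 0 (assuming positive values)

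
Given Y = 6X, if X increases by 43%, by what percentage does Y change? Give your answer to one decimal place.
43.0%

For Y = 6X:
If X → X(1 + 0.43)
Then Y → Y · (1 + 0.43)^1
     = Y · 1.4300

Percentage change = ((1 + 0.43)^1 − 1) × 100% = 43.0%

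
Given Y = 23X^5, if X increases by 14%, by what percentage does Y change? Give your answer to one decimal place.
92.5%

For Y = 23X^5:
If X → X(1 + 0.14)
Then Y → Y · (1 + 0.14)^5
     ≈ Y · 1.9254

Percentage change = ((1 + 0.14)^5 − 1) × 100% ≈ 92.5%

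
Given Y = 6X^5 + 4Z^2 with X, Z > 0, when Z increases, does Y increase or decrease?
Y increases

Taking the partial derivative:
∂Y/∂Z = 8Z

∂Y/∂Z = 8Z > 0 (assuming positive values)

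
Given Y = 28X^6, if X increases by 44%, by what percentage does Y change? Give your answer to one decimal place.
791.6%

For Y = 28X^6:
If X → X(1 + 0.44)
Then Y → Y · (1 + 0.44)^6
     ≈ Y · 8.9161

Percentage change = ((1 + 0.44)^6 − 1) × 100% ≈ 791.6%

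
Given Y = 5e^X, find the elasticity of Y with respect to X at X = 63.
Elasticity = 63

Elasticity = (dY/dX) · (X/Y)

dY/dX = 5·e^X
At X = 63: dY/dX = 5·e^63, Y = 5·e^63

Elasticity = (5·e^63) · (63 / (5·e^63)) = 63

Interpretation: for a small percentage change in X, the percentage change in Y is approximately 63.00 times as large.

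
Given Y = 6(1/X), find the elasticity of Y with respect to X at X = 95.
Elasticity = -1

Elasticity = (dY/dX) · (X/Y)

dY/dX = -6/X²
At X = 95: dY/dX = -6/9025, Y = 6/95

Elasticity = (-6/9025) · (95 / (6/95)) = -1

Interpretation: for a small percentage change in X, the percentage change in Y is approximately -1.00 times as large.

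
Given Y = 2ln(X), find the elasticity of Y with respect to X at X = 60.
Elasticity = 1/ln(60) ≈ 0.2442

Elasticity = (dY/dX) · (X/Y)

dY/dX = 2/X
At X = 60: dY/dX = 1/30, Y = 2·ln(60)

Elasticity = (1/30) · (60 / (2·ln(60))) = 1/ln(60) ≈ 0.2442

Interpretation: for a small percentage change in X, the percentage change in Y is approximately 0.24 times as large.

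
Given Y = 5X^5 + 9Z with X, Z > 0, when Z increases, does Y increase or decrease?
Y increases

Taking the partial derivative:
∂Y/∂Z = 9

∂Y/∂Z = 9 > 0 (assuming positive values)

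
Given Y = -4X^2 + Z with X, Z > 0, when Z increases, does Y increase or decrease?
Y increases

Taking the partial derivative:
∂Y/∂Z = 1

∂Y/∂Z = 1 > 0 (assuming positive values)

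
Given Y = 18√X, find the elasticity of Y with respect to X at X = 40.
Elasticity = 1/2

Elasticity = (dY/dX) · (X/Y)

dY/dX = 9/√X
At X = 40: dY/dX = 9·√10/20, Y = 36·√10

Elasticity = (9·√10/20) · (40 / (36·√10)) = 1/2

Interpretation: for a small percentage change in X, the percentage change in Y is approximately 0.50 times as large.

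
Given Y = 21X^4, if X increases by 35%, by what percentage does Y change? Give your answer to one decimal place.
232.2%

For Y = 21X^4:
If X → X(1 + 0.35)
Then Y → Y · (1 + 0.35)^4
     ≈ Y · 3.3215

Percentage change = ((1 + 0.35)^4 − 1) × 100% ≈ 232.2%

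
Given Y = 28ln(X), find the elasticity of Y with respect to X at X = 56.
Elasticity = 1/ln(56) ≈ 0.2484

Elasticity = (dY/dX) · (X/Y)

dY/dX = 28/X
At X = 56: dY/dX = 1/2, Y = 28·ln(56)

Elasticity = (1/2) · (56 / (28·ln(56))) = 1/ln(56) ≈ 0.2484

Interpretation: for a small percentage change in X, the percentage change in Y is approximately 0.25 times as large.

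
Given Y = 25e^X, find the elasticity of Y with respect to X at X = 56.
Elasticity = 56

Elasticity = (dY/dX) · (X/Y)

dY/dX = 25·e^X
At X = 56: dY/dX = 25·e^56, Y = 25·e^56

Elasticity = (25·e^56) · (56 / (25·e^56)) = 56

Interpretation: for a small percentage change in X, the percentage change in Y is approximately 56.00 times as large.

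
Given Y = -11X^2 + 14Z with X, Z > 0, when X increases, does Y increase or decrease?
Y decreases

Taking the partial derivative:
∂Y/∂X = -22X

∂Y/∂X = -22X < 0 (assuming positive values)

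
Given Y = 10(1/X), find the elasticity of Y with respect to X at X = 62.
Elasticity = -1

Elasticity = (dY/dX) · (X/Y)

dY/dX = -10/X²
At X = 62: dY/dX = -5/1922, Y = 5/31

Elasticity = (-5/1922) · (62 / (5/31)) = -1

Interpretation: for a small percentage change in X, the percentage change in Y is approximately -1.00 times as large.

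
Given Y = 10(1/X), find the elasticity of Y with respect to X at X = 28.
Elasticity = -1

Elasticity = (dY/dX) · (X/Y)

dY/dX = -10/X²
At X = 28: dY/dX = -5/392, Y = 5/14

Elasticity = (-5/392) · (28 / (5/14)) = -1

Interpretation: for a small percentage change in X, the percentage change in Y is approximately -1.00 times as large.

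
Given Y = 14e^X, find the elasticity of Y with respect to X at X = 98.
Elasticity = 98

Elasticity = (dY/dX) · (X/Y)

dY/dX = 14·e^X
At X = 98: dY/dX = 14·e^98, Y = 14·e^98

Elasticity = (14·e^98) · (98 / (14·e^98)) = 98

Interpretation: for a small percentage change in X, the percentage change in Y is approximately 98.00 times as large.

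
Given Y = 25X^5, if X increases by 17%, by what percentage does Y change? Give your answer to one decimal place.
119.2%

For Y = 25X^5:
If X → X(1 + 0.17)
Then Y → Y · (1 + 0.17)^5
     ≈ Y · 2.1924

Percentage change = ((1 + 0.17)^5 − 1) × 100% ≈ 119.2%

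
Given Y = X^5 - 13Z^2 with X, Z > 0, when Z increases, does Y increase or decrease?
Y decreases

Taking the partial derivative:
∂Y/∂Z = -26Z

∂Y/∂Z = -26Z < 0 (assuming positive values)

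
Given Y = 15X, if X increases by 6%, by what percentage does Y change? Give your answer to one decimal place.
6.0%

For Y = 15X:
If X → X(1 + 0.06)
Then Y → Y · (1 + 0.06)^1
     = Y · 1.0600

Percentage change = ((1 + 0.06)^1 − 1) × 100% = 6.0%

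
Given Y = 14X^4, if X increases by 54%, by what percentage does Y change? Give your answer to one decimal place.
462.4%

For Y = 14X^4:
If X → X(1 + 0.54)
Then Y → Y · (1 + 0.54)^4
     ≈ Y · 5.6245

Percentage change = ((1 + 0.54)^4 − 1) × 100% ≈ 462.4%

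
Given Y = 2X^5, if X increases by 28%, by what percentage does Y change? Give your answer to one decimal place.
243.6%

For Y = 2X^5:
If X → X(1 + 0.28)
Then Y → Y · (1 + 0.28)^5
     ≈ Y · 3.4360

Percentage change = ((1 + 0.28)^5 − 1) × 100% ≈ 243.6%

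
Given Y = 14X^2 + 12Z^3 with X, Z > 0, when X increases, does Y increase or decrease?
Y increases

Taking the partial derivative:
∂Y/∂X = 28X

∂Y/∂X = 28X > 0 (assuming positive values)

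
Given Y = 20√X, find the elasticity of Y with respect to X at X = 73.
Elasticity = 1/2

Elasticity = (dY/dX) · (X/Y)

dY/dX = 10/√X
At X = 73: dY/dX = 10·√73/73, Y = 20·√73

Elasticity = (10·√73/73) · (73 / (20·√73)) = 1/2

Interpretation: for a small percentage change in X, the percentage change in Y is approximately 0.50 times as large.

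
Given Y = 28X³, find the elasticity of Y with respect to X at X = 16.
Elasticity = 3

Elasticity = (dY/dX) · (X/Y)

dY/dX = 84·X²
At X = 16: dY/dX = 21504, Y = 114688

Elasticity = 21504 · (16 / 114688) = 3

Interpretation: for a small percentage change in X, the percentage change in Y is approximately 3.00 times as large.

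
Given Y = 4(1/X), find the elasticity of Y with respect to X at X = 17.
Elasticity = -1

Elasticity = (dY/dX) · (X/Y)

dY/dX = -4/X²
At X = 17: dY/dX = -4/289, Y = 4/17

Elasticity = (-4/289) · (17 / (4/17)) = -1

Interpretation: for a small percentage change in X, the percentage change in Y is approximately -1.00 times as large.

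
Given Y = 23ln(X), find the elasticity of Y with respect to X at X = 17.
Elasticity = 1/ln(17) ≈ 0.3530

Elasticity = (dY/dX) · (X/Y)

dY/dX = 23/X
At X = 17: dY/dX = 23/17, Y = 23·ln(17)

Elasticity = (23/17) · (17 / (23·ln(17))) = 1/ln(17) ≈ 0.3530

Interpretation: for a small percentage change in X, the percentage change in Y is approximately 0.35 times as large.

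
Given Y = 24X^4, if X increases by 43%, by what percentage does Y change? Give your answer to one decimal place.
318.2%

For Y = 24X^4:
If X → X(1 + 0.43)
Then Y → Y · (1 + 0.43)^4
     ≈ Y · 4.1816

Percentage change = ((1 + 0.43)^4 − 1) × 100% ≈ 318.2%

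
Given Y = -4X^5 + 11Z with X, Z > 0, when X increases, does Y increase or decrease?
Y decreases

Taking the partial derivative:
∂Y/∂X = -20X^4

∂Y/∂X = -20X^4 < 0 (assuming positive values)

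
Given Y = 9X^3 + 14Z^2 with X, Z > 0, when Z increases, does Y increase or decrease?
Y increases

Taking the partial derivative:
∂Y/∂Z = 28Z

∂Y/∂Z = 28Z > 0 (assuming positive values)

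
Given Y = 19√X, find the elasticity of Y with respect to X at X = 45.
Elasticity = 1/2

Elasticity = (dY/dX) · (X/Y)

dY/dX = 19/(2·√X)
At X = 45: dY/dX = 19·√5/30, Y = 57·√5

Elasticity = (19·√5/30) · (45 / (57·√5)) = 1/2

Interpretation: for a small percentage change in X, the percentage change in Y is approximately 0.50 times as large.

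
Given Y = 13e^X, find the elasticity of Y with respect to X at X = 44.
Elasticity = 44

Elasticity = (dY/dX) · (X/Y)

dY/dX = 13·e^X
At X = 44: dY/dX = 13·e^44, Y = 13·e^44

Elasticity = (13·e^44) · (44 / (13·e^44)) = 44

Interpretation: for a small percentage change in X, the percentage change in Y is approximately 44.00 times as large.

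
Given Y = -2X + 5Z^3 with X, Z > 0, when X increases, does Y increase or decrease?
Y decreases

Taking the partial derivative:
∂Y/∂X = -2

∂Y/∂X = -2 < 0 (assuming positive values)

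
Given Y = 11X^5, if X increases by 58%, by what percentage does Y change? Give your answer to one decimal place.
884.7%

For Y = 11X^5:
If X → X(1 + 0.58)
Then Y → Y · (1 + 0.58)^5
     ≈ Y · 9.8466

Percentage change = ((1 + 0.58)^5 − 1) × 100% ≈ 884.7%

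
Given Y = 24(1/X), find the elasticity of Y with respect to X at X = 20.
Elasticity = -1

Elasticity = (dY/dX) · (X/Y)

dY/dX = -24/X²
At X = 20: dY/dX = -3/50, Y = 6/5

Elasticity = (-3/50) · (20 / (6/5)) = -1

Interpretation: for a small percentage change in X, the percentage change in Y is approximately -1.00 times as large.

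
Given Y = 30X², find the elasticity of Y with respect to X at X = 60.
Elasticity = 2

Elasticity = (dY/dX) · (X/Y)

dY/dX = 60·X
At X = 60: dY/dX = 3600, Y = 108000

Elasticity = 3600 · (60 / 108000) = 2

Interpretation: for a small percentage change in X, the percentage change in Y is approximately 2.00 times as large.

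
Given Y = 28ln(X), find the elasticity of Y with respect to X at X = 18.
Elasticity = 1/ln(18) ≈ 0.3460

Elasticity = (dY/dX) · (X/Y)

dY/dX = 28/X
At X = 18: dY/dX = 14/9, Y = 28·ln(18)

Elasticity = (14/9) · (18 / (28·ln(18))) = 1/ln(18) ≈ 0.3460

Interpretation: for a small percentage change in X, the percentage change in Y is approximately 0.35 times as large.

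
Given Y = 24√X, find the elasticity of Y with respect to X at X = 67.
Elasticity = 1/2

Elasticity = (dY/dX) · (X/Y)

dY/dX = 12/√X
At X = 67: dY/dX = 12·√67/67, Y = 24·√67

Elasticity = (12·√67/67) · (67 / (24·√67)) = 1/2

Interpretation: for a small percentage change in X, the percentage change in Y is approximately 0.50 times as large.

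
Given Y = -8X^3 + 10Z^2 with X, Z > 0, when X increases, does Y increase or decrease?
Y decreases

Taking the partial derivative:
∂Y/∂X = -24X^2

∂Y/∂X = -24X^2 < 0 (assuming positive values)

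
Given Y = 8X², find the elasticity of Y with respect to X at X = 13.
Elasticity = 2

Elasticity = (dY/dX) · (X/Y)

dY/dX = 16·X
At X = 13: dY/dX = 208, Y = 1352

Elasticity = 208 · (13 / 1352) = 2

Interpretation: for a small percentage change in X, the percentage change in Y is approximately 2.00 times as large.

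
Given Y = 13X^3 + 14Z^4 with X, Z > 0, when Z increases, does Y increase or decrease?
Y increases

Taking the partial derivative:
∂Y/∂Z = 56Z^3

∂Y/∂Z = 56Z^3 > 0 (assuming positive values)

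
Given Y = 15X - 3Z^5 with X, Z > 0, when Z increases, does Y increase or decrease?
Y decreases

Taking the partial derivative:
∂Y/∂Z = -15Z^4

∂Y/∂Z = -15Z^4 < 0 (assuming positive values)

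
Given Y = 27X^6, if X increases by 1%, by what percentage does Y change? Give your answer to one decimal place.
6.2%

For Y = 27X^6:
If X → X(1 + 0.01)
Then Y → Y · (1 + 0.01)^6
     ≈ Y · 1.0615

Percentage change = ((1 + 0.01)^6 − 1) × 100% ≈ 6.2%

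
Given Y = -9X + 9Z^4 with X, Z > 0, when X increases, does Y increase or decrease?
Y decreases

Taking the partial derivative:
∂Y/∂X = -9

∂Y/∂X = -9 < 0 (assuming positive values)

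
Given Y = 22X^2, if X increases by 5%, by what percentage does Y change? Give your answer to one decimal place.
10.3%

For Y = 22X^2:
If X → X(1 + 0.05)
Then Y → Y · (1 + 0.05)^2
     = Y · 1.1025

Percentage change = ((1 + 0.05)^2 − 1) × 100% ≈ 10.3%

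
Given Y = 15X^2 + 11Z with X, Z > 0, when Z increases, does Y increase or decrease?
Y increases

Taking the partial derivative:
∂Y/∂Z = 11

∂Y/∂Z = 11 > 0 (assuming positive values)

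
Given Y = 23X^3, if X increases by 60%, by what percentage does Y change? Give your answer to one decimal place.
309.6%

For Y = 23X^3:
If X → X(1 + 0.6)
Then Y → Y · (1 + 0.6)^3
     = Y · 4.0960

Percentage change = ((1 + 0.6)^3 − 1) × 100% = 309.6%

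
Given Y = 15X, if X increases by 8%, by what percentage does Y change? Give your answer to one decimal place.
8.0%

For Y = 15X:
If X → X(1 + 0.08)
Then Y → Y · (1 + 0.08)^1
     = Y · 1.0800

Percentage change = ((1 + 0.08)^1 − 1) × 100% = 8.0%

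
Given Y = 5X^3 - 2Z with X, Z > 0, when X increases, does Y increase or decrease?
Y increases

Taking the partial derivative:
∂Y/∂X = 15X^2

∂Y/∂X = 15X^2 > 0 (assuming positive values)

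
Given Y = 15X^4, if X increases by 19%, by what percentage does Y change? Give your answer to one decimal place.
100.5%

For Y = 15X^4:
If X → X(1 + 0.19)
Then Y → Y · (1 + 0.19)^4
     ≈ Y · 2.0053

Percentage change = ((1 + 0.19)^4 − 1) × 100% ≈ 100.5%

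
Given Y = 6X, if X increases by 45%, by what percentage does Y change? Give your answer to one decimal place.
45.0%

For Y = 6X:
If X → X(1 + 0.45)
Then Y → Y · (1 + 0.45)^1
     = Y · 1.4500

Percentage change = ((1 + 0.45)^1 − 1) × 100% = 45.0%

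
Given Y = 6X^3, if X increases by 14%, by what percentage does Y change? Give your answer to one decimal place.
48.2%

For Y = 6X^3:
If X → X(1 + 0.14)
Then Y → Y · (1 + 0.14)^3
     ≈ Y · 1.4815

Percentage change = ((1 + 0.14)^3 − 1) × 100% ≈ 48.2%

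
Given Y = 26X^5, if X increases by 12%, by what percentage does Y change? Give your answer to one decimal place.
76.2%

For Y = 26X^5:
If X → X(1 + 0.12)
Then Y → Y · (1 + 0.12)^5
     ≈ Y · 1.7623

Percentage change = ((1 + 0.12)^5 − 1) × 100% ≈ 76.2%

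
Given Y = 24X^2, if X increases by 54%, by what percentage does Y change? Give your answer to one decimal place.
137.2%

For Y = 24X^2:
If X → X(1 + 0.54)
Then Y → Y · (1 + 0.54)^2
     = Y · 2.3716

Percentage change = ((1 + 0.54)^2 − 1) × 100% ≈ 137.2%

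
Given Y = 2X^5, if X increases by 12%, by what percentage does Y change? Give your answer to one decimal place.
76.2%

For Y = 2X^5:
If X → X(1 + 0.12)
Then Y → Y · (1 + 0.12)^5
     ≈ Y · 1.7623

Percentage change = ((1 + 0.12)^5 − 1) × 100% ≈ 76.2%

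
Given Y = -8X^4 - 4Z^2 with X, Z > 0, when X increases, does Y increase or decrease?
Y decreases

Taking the partial derivative:
∂Y/∂X = -32X^3

∂Y/∂X = -32X^3 < 0 (assuming positive values)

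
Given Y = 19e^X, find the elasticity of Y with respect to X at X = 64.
Elasticity = 64

Elasticity = (dY/dX) · (X/Y)

dY/dX = 19·e^X
At X = 64: dY/dX = 19·e^64, Y = 19·e^64

Elasticity = (19·e^64) · (64 / (19·e^64)) = 64

Interpretation: for a small percentage change in X, the percentage change in Y is approximately 64.00 times as large.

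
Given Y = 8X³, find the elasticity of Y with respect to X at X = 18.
Elasticity = 3

Elasticity = (dY/dX) · (X/Y)

dY/dX = 24·X²
At X = 18: dY/dX = 7776, Y = 46656

Elasticity = 7776 · (18 / 46656) = 3

Interpretation: for a small percentage change in X, the percentage change in Y is approximately 3.00 times as large.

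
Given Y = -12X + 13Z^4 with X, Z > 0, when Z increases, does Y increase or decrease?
Y increases

Taking the partial derivative:
∂Y/∂Z = 52Z^3

∂Y/∂Z = 52Z^3 > 0 (assuming positive values)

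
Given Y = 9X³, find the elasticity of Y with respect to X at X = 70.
Elasticity = 3

Elasticity = (dY/dX) · (X/Y)

dY/dX = 27·X²
At X = 70: dY/dX = 132300, Y = 3087000

Elasticity = 132300 · (70 / 3087000) = 3

Interpretation: for a small percentage change in X, the percentage change in Y is approximately 3.00 times as large.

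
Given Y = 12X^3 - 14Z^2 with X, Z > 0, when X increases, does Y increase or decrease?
Y increases

Taking the partial derivative:
∂Y/∂X = 36X^2

∂Y/∂X = 36X^2 > 0 (assuming positive values)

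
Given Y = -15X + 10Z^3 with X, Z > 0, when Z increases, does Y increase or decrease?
Y increases

Taking the partial derivative:
∂Y/∂Z = 30Z^2

∂Y/∂Z = 30Z^2 > 0 (assuming positive values)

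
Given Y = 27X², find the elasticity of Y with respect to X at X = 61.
Elasticity = 2

Elasticity = (dY/dX) · (X/Y)

dY/dX = 54·X
At X = 61: dY/dX = 3294, Y = 100467

Elasticity = 3294 · (61 / 100467) = 2

Interpretation: for a small percentage change in X, the percentage change in Y is approximately 2.00 times as large.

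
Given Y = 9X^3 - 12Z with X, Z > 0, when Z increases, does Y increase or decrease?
Y decreases

Taking the partial derivative:
∂Y/∂Z = -12

∂Y/∂Z = -12 < 0 (assuming positive values)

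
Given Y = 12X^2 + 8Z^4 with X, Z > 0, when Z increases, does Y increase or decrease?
Y increases

Taking the partial derivative:
∂Y/∂Z = 32Z^3

∂Y/∂Z = 32Z^3 > 0 (assuming positive values)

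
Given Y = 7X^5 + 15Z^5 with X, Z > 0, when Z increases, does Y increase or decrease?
Y increases

Taking the partial derivative:
∂Y/∂Z = 75Z^4

∂Y/∂Z = 75Z^4 > 0 (assuming positive values)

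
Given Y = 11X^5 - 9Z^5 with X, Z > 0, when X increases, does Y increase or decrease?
Y increases

Taking the partial derivative:
∂Y/∂X = 55X^4

∂Y/∂X = 55X^4 > 0 (assuming positive values)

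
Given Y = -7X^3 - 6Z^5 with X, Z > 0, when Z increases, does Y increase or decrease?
Y decreases

Taking the partial derivative:
∂Y/∂Z = -30Z^4

∂Y/∂Z = -30Z^4 < 0 (assuming positive values)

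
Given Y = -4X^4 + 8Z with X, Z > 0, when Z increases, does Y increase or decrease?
Y increases

Taking the partial derivative:
∂Y/∂Z = 8

∂Y/∂Z = 8 > 0 (assuming positive values)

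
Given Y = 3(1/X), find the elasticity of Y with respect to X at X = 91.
Elasticity = -1

Elasticity = (dY/dX) · (X/Y)

dY/dX = -3/X²
At X = 91: dY/dX = -3/8281, Y = 3/91

Elasticity = (-3/8281) · (91 / (3/91)) = -1

Interpretation: for a small percentage change in X, the percentage change in Y is approximately -1.00 times as large.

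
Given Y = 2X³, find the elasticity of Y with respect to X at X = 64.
Elasticity = 3

Elasticity = (dY/dX) · (X/Y)

dY/dX = 6·X²
At X = 64: dY/dX = 24576, Y = 524288

Elasticity = 24576 · (64 / 524288) = 3

Interpretation: for a small percentage change in X, the percentage change in Y is approximately 3.00 times as large.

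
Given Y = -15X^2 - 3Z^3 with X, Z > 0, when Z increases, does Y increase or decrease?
Y decreases

Taking the partial derivative:
∂Y/∂Z = -9Z^2

∂Y/∂Z = -9Z^2 < 0 (assuming positive values)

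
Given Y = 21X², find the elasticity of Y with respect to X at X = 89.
Elasticity = 2

Elasticity = (dY/dX) · (X/Y)

dY/dX = 42·X
At X = 89: dY/dX = 3738, Y = 166341

Elasticity = 3738 · (89 / 166341) = 2

Interpretation: for a small percentage change in X, the percentage change in Y is approximately 2.00 times as large.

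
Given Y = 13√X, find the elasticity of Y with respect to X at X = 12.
Elasticity = 1/2

Elasticity = (dY/dX) · (X/Y)

dY/dX = 13/(2·√X)
At X = 12: dY/dX = 13·√3/12, Y = 26·√3

Elasticity = (13·√3/12) · (12 / (26·√3)) = 1/2

Interpretation: for a small percentage change in X, the percentage change in Y is approximately 0.50 times as large.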